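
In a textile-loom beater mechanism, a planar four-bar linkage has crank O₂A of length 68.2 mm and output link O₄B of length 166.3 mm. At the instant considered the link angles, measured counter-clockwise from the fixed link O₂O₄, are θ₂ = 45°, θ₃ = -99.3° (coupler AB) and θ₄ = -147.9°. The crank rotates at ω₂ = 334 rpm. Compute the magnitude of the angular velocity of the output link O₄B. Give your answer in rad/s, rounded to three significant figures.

ω₂ = 34.98 rad/s (from 334 rpm).
Differentiating the loop-closure r₂e^{iθ₂}+r₃e^{iθ₃}=r₁+r₄e^{iθ₄} gives r₂ω₂e^{iθ₂}+r₃ω₃e^{iθ₃}=r₄ω₄e^{iθ₄}.
Eliminating the other unknown: ω₄ = r₂ω₂ sin(θ₂−θ₃) / [r₄ sin(θ₄−θ₃)].
Numerator sine = +0.58354; denominator sine = -0.75011.
Result = 0.0682·34.98·(+0.58354) / (0.1663·(-0.75011)) = -11.159 rad/s; magnitude 11.159 rad/s.

11.2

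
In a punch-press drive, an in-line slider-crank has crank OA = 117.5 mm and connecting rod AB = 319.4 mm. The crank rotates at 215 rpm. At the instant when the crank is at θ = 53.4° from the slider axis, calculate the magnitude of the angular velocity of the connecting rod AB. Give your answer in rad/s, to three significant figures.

5.17

ω = 22.51 rad/s (converted from 215 rpm).
The rod makes angle φ with the slider axis where L sinφ = r sinθ; differentiating, L cosφ·φ̇ = r ω cosθ.
L cosφ = √(L² − r² sin²θ) = 0.30515 m.
|ω_rod| = r ω |cosθ| / √(L² − r² sin²θ) = 0.1175·22.51·0.59622/0.30515 = 5.1689 rad/s.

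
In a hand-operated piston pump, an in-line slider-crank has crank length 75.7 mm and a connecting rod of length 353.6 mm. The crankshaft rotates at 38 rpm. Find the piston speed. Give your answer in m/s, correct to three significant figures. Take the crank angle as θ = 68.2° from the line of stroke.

0.302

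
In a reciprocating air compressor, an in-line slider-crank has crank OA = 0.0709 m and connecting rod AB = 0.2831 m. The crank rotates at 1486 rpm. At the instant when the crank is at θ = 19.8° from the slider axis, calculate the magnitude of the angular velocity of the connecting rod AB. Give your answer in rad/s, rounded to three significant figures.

36.8

ω = 155.6 rad/s (converted from 1486 rpm).
The rod makes angle φ with the slider axis where L sinφ = r sinθ; differentiating, L cosφ·φ̇ = r ω cosθ.
L cosφ = √(L² − r² sin²θ) = 0.28208 m.
|ω_rod| = r ω |cosθ| / √(L² − r² sin²θ) = 0.0709·155.6·0.94088/0.28208 = 36.801 rad/s.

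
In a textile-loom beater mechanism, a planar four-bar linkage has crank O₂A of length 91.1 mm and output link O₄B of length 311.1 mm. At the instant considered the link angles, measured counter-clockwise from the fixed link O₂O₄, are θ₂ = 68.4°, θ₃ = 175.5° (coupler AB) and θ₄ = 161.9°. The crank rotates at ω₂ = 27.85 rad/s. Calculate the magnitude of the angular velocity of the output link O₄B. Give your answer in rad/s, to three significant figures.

ω₂ = 27.85 rad/s
Differentiating the loop-closure r₂e^{iθ₂}+r₃e^{iθ₃}=r₁+r₄e^{iθ₄} gives r₂ω₂e^{iθ₂}+r₃ω₃e^{iθ₃}=r₄ω₄e^{iθ₄}.
Eliminating the other unknown: ω₄ = r₂ω₂ sin(θ₂−θ₃) / [r₄ sin(θ₄−θ₃)].
Numerator sine = -0.95579; denominator sine = -0.23514.
Result = 0.0911·27.85·(-0.95579) / (0.3111·(-0.23514)) = +33.15 rad/s; magnitude 33.15 rad/s.

33.1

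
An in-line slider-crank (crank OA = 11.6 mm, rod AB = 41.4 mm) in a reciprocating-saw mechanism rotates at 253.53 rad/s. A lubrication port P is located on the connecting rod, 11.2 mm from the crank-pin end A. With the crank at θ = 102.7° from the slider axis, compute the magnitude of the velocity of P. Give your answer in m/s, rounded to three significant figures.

2.86

ω = 253.5 rad/s.  Crank-pin speed |V_A| = rω = 2.9409 m/s, perpendicular to OA.
Rod angle: sinφ = −(r/L) sinθ ⇒ φ = -15.863°; ω_rod = −rω cosθ/√(L²−r²sin²θ) = +16.236 rad/s.
V_P = V_A + ω_rod × AP, with AP = 0.0112 m along the rod.
Components: V_Px = −rω sinθ − a·ω_rod·sinφ = -2.8193 m/s;  V_Py = rω cosθ + a·ω_rod·cosφ = -0.47164 m/s.
|V_P| = √(V_Px² + V_Py²) = 2.8585 m/s.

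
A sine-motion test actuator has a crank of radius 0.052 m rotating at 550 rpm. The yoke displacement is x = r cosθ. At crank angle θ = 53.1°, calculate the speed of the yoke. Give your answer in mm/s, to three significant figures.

2400

ω = 57.6 rad/s (from 550 rpm).
x = r cosθ ⇒ ẋ = −rω sinθ.
|v| = rω|sinθ| = 0.052·57.6·|sin 53.1°| = 2.395 m/s = 2395 mm/s.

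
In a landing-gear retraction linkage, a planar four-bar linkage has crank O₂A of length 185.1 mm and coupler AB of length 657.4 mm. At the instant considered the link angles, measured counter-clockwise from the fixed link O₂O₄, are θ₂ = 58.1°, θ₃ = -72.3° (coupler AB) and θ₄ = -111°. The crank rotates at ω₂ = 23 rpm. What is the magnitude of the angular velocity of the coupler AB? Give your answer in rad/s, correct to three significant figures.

0.205

ω₂ = 2.409 rad/s (from 23 rpm).
Differentiating the loop-closure r₂e^{iθ₂}+r₃e^{iθ₃}=r₁+r₄e^{iθ₄} gives r₂ω₂e^{iθ₂}+r₃ω₃e^{iθ₃}=r₄ω₄e^{iθ₄}.
Eliminating the other unknown: ω₃ = r₂ω₂ sin(θ₄−θ₂) / [r₃ sin(θ₃−θ₄)].
Numerator sine = -0.18910; denominator sine = +0.62524.
Result = 0.1851·2.409·(-0.18910) / (0.6574·(+0.62524)) = -0.2051 rad/s; magnitude 0.2051 rad/s.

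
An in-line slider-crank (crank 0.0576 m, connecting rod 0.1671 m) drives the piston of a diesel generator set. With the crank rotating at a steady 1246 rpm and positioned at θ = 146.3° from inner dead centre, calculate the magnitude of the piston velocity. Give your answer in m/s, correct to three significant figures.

ω = 2π·1246/60 = 130.5 rad/s
For an in-line slider-crank, x = r cosθ + √(L² − r² sin²θ), so v = −rω sinθ·[1 + r cosθ/√(L² − r² sin²θ)].
With r = 0.0576 m, L = 0.1671 m, θ = 146.3°: √(L² − r² sin²θ) = 0.16402 m.
v = −0.0576·130.5·0.55484·[1 + 0.0576·-0.83195/0.16402] = -2.9517 m/s.
|v| = 2.9517 m/s.

2.95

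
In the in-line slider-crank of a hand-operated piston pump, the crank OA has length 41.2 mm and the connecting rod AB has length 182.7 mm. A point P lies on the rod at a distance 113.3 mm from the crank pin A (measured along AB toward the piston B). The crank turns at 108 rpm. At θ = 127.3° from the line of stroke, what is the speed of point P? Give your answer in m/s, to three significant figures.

ω = 11.31 rad/s.  Crank-pin speed |V_A| = rω = 0.46596 m/s, perpendicular to OA.
Rod angle: sinφ = −(r/L) sinθ ⇒ φ = -10.334°; ω_rod = −rω cosθ/√(L²−r²sin²θ) = +1.571 rad/s.
V_P = V_A + ω_rod × AP, with AP = 0.1133 m along the rod.
Components: V_Px = −rω sinθ − a·ω_rod·sinφ = -0.33873 m/s;  V_Py = rω cosθ + a·ω_rod·cosφ = -0.10726 m/s.
|V_P| = √(V_Px² + V_Py²) = 0.35531 m/s.

0.355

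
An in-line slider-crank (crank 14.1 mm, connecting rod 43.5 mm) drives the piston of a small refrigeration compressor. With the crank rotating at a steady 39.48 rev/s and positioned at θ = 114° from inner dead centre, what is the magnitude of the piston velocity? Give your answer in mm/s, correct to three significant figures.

2750

ω = 2π·39.5 = 248.1 rad/s
For an in-line slider-crank, x = r cosθ + √(L² − r² sin²θ), so v = −rω sinθ·[1 + r cosθ/√(L² − r² sin²θ)].
With r = 0.0141 m, L = 0.0435 m, θ = 114°: √(L² − r² sin²θ) = 0.041549 m.
v = −0.0141·248.1·0.91355·[1 + 0.0141·-0.40674/0.041549] = -2.7542 m/s.
|v| = 2.7542 m/s = 2754.2 mm/s.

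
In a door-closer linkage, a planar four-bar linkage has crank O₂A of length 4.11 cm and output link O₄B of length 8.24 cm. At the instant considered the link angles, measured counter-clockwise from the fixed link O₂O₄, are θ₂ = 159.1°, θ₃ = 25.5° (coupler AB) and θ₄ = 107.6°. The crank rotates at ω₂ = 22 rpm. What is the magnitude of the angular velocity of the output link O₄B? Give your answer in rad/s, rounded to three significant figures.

0.840

ω₂ = 2.304 rad/s (from 22 rpm).
Differentiating the loop-closure r₂e^{iθ₂}+r₃e^{iθ₃}=r₁+r₄e^{iθ₄} gives r₂ω₂e^{iθ₂}+r₃ω₃e^{iθ₃}=r₄ω₄e^{iθ₄}.
Eliminating the other unknown: ω₄ = r₂ω₂ sin(θ₂−θ₃) / [r₄ sin(θ₄−θ₃)].
Numerator sine = +0.72417; denominator sine = +0.99051.
Result = 0.0411·2.304·(+0.72417) / (0.0824·(+0.99051)) = +0.84013 rad/s; magnitude 0.84013 rad/s.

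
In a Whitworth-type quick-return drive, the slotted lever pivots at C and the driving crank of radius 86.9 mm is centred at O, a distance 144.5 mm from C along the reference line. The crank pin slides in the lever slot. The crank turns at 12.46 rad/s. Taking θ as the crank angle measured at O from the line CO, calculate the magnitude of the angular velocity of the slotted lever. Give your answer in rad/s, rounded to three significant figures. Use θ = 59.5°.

4.21

ω = 12.46 rad/s
Crank pin A relative to C: A = (d + r cosθ, r sinθ); lever angle φ = atan2(r sinθ, d + r cosθ).
Differentiating tanφ: φ̇ = rω(d cosθ + r)/(d² + r² + 2dr cosθ).
d² + r² + 2dr cosθ = |CA|² = 0.0411782 m²;  d cosθ + r = +0.16024 m.
|ω_lever| = |0.0869·12.46·+0.16024| / 0.0411782 = 4.2135 rad/s.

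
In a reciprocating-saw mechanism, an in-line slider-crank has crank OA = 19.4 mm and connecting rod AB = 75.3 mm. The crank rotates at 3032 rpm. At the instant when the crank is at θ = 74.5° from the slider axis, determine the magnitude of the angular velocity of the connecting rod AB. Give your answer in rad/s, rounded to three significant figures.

ω = 317.5 rad/s (converted from 3032 rpm).
The rod makes angle φ with the slider axis where L sinφ = r sinθ; differentiating, L cosφ·φ̇ = r ω cosθ.
L cosφ = √(L² − r² sin²θ) = 0.072942 m.
|ω_rod| = r ω |cosθ| / √(L² − r² sin²θ) = 0.0194·317.5·0.26724/0.072942 = 22.567 rad/s.

22.6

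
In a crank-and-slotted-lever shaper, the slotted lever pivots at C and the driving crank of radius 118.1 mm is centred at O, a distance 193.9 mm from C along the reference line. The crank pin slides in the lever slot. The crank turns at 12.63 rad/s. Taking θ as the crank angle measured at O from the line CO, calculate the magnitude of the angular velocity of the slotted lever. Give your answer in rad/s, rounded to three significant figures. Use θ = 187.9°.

17.9

ω = 12.63 rad/s
Crank pin A relative to C: A = (d + r cosθ, r sinθ); lever angle φ = atan2(r sinθ, d + r cosθ).
Differentiating tanφ: φ̇ = rω(d cosθ + r)/(d² + r² + 2dr cosθ).
d² + r² + 2dr cosθ = |CA|² = 0.0061803 m²;  d cosθ + r = -0.07396 m.
|ω_lever| = |0.1181·12.63·-0.07396| / 0.0061803 = 17.85 rad/s.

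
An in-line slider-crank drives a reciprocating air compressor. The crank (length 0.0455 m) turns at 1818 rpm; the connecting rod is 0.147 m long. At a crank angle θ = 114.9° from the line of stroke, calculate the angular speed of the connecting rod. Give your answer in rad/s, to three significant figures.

25.9

ω = 190.4 rad/s (converted from 1818 rpm).
The rod makes angle φ with the slider axis where L sinφ = r sinθ; differentiating, L cosφ·φ̇ = r ω cosθ.
L cosφ = √(L² − r² sin²θ) = 0.14109 m.
|ω_rod| = r ω |cosθ| / √(L² − r² sin²θ) = 0.0455·190.4·0.42104/0.14109 = 25.85 rad/s.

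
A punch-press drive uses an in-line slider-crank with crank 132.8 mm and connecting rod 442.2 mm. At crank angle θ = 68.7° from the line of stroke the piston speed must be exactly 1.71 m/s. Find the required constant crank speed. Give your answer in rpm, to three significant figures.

For an in-line slider-crank, |v_piston| = rω|sinθ|·[1 + r cosθ/√(L² − r² sin²θ)].
With r = 0.1328 m, L = 0.4422 m, θ = 68.7°: the bracketed kinematic factor |dx/dθ| = 0.13779 m.
ω = v/|dx/dθ| = 1.71/0.13779 = 12.41 rad/s.
N = 60ω/(2π) = 118.51 rpm.

119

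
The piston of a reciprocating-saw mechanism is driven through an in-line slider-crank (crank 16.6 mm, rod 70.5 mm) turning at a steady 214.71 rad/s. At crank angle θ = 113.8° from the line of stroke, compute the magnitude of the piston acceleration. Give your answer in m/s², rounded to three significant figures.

432

ω = 214.7 rad/s
x(θ) = r cosθ + √(L² − r² sin²θ); with ω constant, a = ω²·d²x/dθ².
d²x/dθ² = −r cosθ − r²(cos2θ)/√u − r⁴ sin²2θ/(4u^{3/2}),  u = L² − r² sin²θ = 0.00473956 m².
Substituting r = 0.0166 m, L = 0.0705 m, θ = 113.8°: d²x/dθ² = +0.0093661 m.
a = ω²·d²x/dθ² = (214.7)²·(+0.0093661) = +431.78 m/s²;  |a| = 431.78 m/s².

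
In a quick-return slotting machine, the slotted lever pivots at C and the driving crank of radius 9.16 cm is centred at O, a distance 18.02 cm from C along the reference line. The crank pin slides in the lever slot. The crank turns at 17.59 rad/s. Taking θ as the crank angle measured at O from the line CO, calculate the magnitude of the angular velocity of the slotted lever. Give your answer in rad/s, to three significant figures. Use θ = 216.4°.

6.03

ω = 17.59 rad/s
Crank pin A relative to C: A = (d + r cosθ, r sinθ); lever angle φ = atan2(r sinθ, d + r cosθ).
Differentiating tanφ: φ̇ = rω(d cosθ + r)/(d² + r² + 2dr cosθ).
d² + r² + 2dr cosθ = |CA|² = 0.0142909 m²;  d cosθ + r = -0.053442 m.
|ω_lever| = |0.0916·17.59·-0.053442| / 0.0142909 = 6.0254 rad/s.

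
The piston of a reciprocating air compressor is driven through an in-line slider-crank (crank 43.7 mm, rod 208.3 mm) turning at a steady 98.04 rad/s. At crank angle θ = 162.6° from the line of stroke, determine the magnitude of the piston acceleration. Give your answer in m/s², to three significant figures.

ω = 98.04 rad/s
x(θ) = r cosθ + √(L² − r² sin²θ); with ω constant, a = ω²·d²x/dθ².
d²x/dθ² = −r cosθ − r²(cos2θ)/√u − r⁴ sin²2θ/(4u^{3/2}),  u = L² − r² sin²θ = 0.0432181 m².
Substituting r = 0.0437 m, L = 0.2083 m, θ = 162.6°: d²x/dθ² = +0.034124 m.
a = ω²·d²x/dθ² = (98.04)²·(+0.034124) = +328 m/s²;  |a| = 328 m/s².

328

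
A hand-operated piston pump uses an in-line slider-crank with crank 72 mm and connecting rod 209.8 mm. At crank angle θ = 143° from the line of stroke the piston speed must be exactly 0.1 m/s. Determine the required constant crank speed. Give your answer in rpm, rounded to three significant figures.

30.6

For an in-line slider-crank, |v_piston| = rω|sinθ|·[1 + r cosθ/√(L² − r² sin²θ)].
With r = 0.072 m, L = 0.2098 m, θ = 143°: the bracketed kinematic factor |dx/dθ| = 0.031193 m.
ω = v/|dx/dθ| = 0.1/0.031193 = 3.2059 rad/s.
N = 60ω/(2π) = 30.614 rpm.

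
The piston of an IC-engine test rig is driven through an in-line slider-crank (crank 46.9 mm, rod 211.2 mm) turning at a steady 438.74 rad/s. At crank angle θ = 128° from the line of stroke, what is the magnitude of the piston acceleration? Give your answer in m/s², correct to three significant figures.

6030

ω = 438.7 rad/s
x(θ) = r cosθ + √(L² − r² sin²θ); with ω constant, a = ω²·d²x/dθ².
d²x/dθ² = −r cosθ − r²(cos2θ)/√u − r⁴ sin²2θ/(4u^{3/2}),  u = L² − r² sin²θ = 0.0432396 m².
Substituting r = 0.0469 m, L = 0.2112 m, θ = 128°: d²x/dθ² = +0.031307 m.
a = ω²·d²x/dθ² = (438.7)²·(+0.031307) = +6026.4 m/s²;  |a| = 6026.4 m/s².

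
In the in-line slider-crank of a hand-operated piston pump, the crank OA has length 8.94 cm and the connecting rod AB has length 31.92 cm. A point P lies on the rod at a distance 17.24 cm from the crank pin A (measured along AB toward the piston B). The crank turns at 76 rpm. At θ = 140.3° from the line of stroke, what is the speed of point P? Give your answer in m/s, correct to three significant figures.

ω = 7.959 rad/s.  Crank-pin speed |V_A| = rω = 0.71151 m/s, perpendicular to OA.
Rod angle: sinφ = −(r/L) sinθ ⇒ φ = -10.306°; ω_rod = −rω cosθ/√(L²−r²sin²θ) = +1.7431 rad/s.
V_P = V_A + ω_rod × AP, with AP = 0.1724 m along the rod.
Components: V_Px = −rω sinθ − a·ω_rod·sinφ = -0.40072 m/s;  V_Py = rω cosθ + a·ω_rod·cosφ = -0.25176 m/s.
|V_P| = √(V_Px² + V_Py²) = 0.47325 m/s.

0.473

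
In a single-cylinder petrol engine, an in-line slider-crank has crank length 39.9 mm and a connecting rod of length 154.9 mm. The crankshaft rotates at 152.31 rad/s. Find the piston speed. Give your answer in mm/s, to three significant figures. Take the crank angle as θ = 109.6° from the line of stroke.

5220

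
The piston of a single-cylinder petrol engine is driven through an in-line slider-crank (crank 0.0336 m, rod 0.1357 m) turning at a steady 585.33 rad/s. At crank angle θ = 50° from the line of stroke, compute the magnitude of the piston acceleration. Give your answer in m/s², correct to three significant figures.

6940

ω = 585.3 rad/s
x(θ) = r cosθ + √(L² − r² sin²θ); with ω constant, a = ω²·d²x/dθ².
d²x/dθ² = −r cosθ − r²(cos2θ)/√u − r⁴ sin²2θ/(4u^{3/2}),  u = L² − r² sin²θ = 0.017752 m².
Substituting r = 0.0336 m, L = 0.1357 m, θ = 50°: d²x/dθ² = -0.020257 m.
a = ω²·d²x/dθ² = (585.3)²·(-0.020257) = -6940.3 m/s²;  |a| = 6940.3 m/s².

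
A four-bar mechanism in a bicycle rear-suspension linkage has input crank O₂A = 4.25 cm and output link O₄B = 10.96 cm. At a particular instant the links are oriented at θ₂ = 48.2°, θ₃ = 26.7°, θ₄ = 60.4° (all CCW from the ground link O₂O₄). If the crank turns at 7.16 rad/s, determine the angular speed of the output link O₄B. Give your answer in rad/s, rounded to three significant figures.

1.83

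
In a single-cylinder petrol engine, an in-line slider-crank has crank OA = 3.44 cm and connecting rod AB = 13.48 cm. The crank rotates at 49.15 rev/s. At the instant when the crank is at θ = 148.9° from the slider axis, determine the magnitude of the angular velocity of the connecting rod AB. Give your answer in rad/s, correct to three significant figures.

68.1

ω = 308.8 rad/s (converted from 49.15 rev/s).
The rod makes angle φ with the slider axis where L sinφ = r sinθ; differentiating, L cosφ·φ̇ = r ω cosθ.
L cosφ = √(L² − r² sin²θ) = 0.13362 m.
|ω_rod| = r ω |cosθ| / √(L² − r² sin²θ) = 0.0344·308.8·0.85627/0.13362 = 68.075 rad/s.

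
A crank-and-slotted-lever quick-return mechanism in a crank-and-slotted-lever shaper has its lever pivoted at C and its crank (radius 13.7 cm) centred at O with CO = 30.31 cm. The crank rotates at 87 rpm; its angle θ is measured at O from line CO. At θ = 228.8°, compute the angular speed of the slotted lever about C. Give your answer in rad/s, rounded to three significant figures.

1.40

ω = 9.111 rad/s (from 87 rpm).
Crank pin A relative to C: A = (d + r cosθ, r sinθ); lever angle φ = atan2(r sinθ, d + r cosθ).
Differentiating tanφ: φ̇ = rω(d cosθ + r)/(d² + r² + 2dr cosθ).
d² + r² + 2dr cosθ = |CA|² = 0.0559348 m²;  d cosθ + r = -0.062649 m.
|ω_lever| = |0.137·9.111·-0.062649| / 0.0559348 = 1.398 rad/s.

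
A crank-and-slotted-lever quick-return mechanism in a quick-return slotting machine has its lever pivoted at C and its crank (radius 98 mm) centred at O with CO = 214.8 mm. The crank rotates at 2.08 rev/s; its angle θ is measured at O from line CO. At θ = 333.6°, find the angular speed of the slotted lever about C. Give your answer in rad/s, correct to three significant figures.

ω = 13.07 rad/s (from 2.08 rev/s).
Crank pin A relative to C: A = (d + r cosθ, r sinθ); lever angle φ = atan2(r sinθ, d + r cosθ).
Differentiating tanφ: φ̇ = rω(d cosθ + r)/(d² + r² + 2dr cosθ).
d² + r² + 2dr cosθ = |CA|² = 0.0934532 m²;  d cosθ + r = +0.2904 m.
|ω_lever| = |0.098·13.07·+0.2904| / 0.0934532 = 3.9799 rad/s.

3.98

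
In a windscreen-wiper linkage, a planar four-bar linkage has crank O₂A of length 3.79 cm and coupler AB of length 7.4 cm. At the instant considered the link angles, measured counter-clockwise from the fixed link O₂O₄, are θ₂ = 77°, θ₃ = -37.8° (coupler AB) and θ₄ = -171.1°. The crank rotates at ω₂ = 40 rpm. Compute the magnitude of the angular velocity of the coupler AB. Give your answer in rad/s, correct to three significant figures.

2.74

ω₂ = 4.189 rad/s (from 40 rpm).
Differentiating the loop-closure r₂e^{iθ₂}+r₃e^{iθ₃}=r₁+r₄e^{iθ₄} gives r₂ω₂e^{iθ₂}+r₃ω₃e^{iθ₃}=r₄ω₄e^{iθ₄}.
Eliminating the other unknown: ω₃ = r₂ω₂ sin(θ₄−θ₂) / [r₃ sin(θ₃−θ₄)].
Numerator sine = +0.92784; denominator sine = +0.72777.
Result = 0.0379·4.189·(+0.92784) / (0.074·(+0.72777)) = +2.7351 rad/s; magnitude 2.7351 rad/s.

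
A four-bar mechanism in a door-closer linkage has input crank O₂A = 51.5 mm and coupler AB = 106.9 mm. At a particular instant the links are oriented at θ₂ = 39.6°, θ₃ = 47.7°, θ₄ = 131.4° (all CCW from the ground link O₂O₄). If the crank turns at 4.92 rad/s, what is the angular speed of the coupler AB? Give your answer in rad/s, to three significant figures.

2.38

ω₂ = 4.92 rad/s
Differentiating the loop-closure r₂e^{iθ₂}+r₃e^{iθ₃}=r₁+r₄e^{iθ₄} gives r₂ω₂e^{iθ₂}+r₃ω₃e^{iθ₃}=r₄ω₄e^{iθ₄}.
Eliminating the other unknown: ω₃ = r₂ω₂ sin(θ₄−θ₂) / [r₃ sin(θ₃−θ₄)].
Numerator sine = +0.99951; denominator sine = -0.99396.
Result = 0.0515·4.92·(+0.99951) / (0.1069·(-0.99396)) = -2.3835 rad/s; magnitude 2.3835 rad/s.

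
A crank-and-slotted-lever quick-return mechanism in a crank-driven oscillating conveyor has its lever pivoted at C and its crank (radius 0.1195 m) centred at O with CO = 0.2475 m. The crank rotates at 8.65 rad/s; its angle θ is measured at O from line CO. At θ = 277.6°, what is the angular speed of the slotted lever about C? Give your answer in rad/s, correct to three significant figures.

1.89

ω = 8.65 rad/s
Crank pin A relative to C: A = (d + r cosθ, r sinθ); lever angle φ = atan2(r sinθ, d + r cosθ).
Differentiating tanφ: φ̇ = rω(d cosθ + r)/(d² + r² + 2dr cosθ).
d² + r² + 2dr cosθ = |CA|² = 0.0833598 m²;  d cosθ + r = +0.15223 m.
|ω_lever| = |0.1195·8.65·+0.15223| / 0.0833598 = 1.8877 rad/s.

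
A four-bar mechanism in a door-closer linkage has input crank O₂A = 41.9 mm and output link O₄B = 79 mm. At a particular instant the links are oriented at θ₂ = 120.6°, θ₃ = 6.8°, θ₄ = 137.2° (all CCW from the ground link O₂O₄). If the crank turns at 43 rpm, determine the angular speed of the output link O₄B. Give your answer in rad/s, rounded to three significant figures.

ω₂ = 4.503 rad/s (from 43 rpm).
Differentiating the loop-closure r₂e^{iθ₂}+r₃e^{iθ₃}=r₁+r₄e^{iθ₄} gives r₂ω₂e^{iθ₂}+r₃ω₃e^{iθ₃}=r₄ω₄e^{iθ₄}.
Eliminating the other unknown: ω₄ = r₂ω₂ sin(θ₂−θ₃) / [r₄ sin(θ₄−θ₃)].
Numerator sine = +0.91496; denominator sine = +0.76154.
Result = 0.0419·4.503·(+0.91496) / (0.079·(+0.76154)) = +2.8694 rad/s; magnitude 2.8694 rad/s.

2.87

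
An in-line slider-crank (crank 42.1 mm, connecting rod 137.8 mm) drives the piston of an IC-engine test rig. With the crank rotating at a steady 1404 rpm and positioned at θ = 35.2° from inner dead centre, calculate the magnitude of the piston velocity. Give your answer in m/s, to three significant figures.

ω = 2π·1404/60 = 147 rad/s
For an in-line slider-crank, x = r cosθ + √(L² − r² sin²θ), so v = −rω sinθ·[1 + r cosθ/√(L² − r² sin²θ)].
With r = 0.0421 m, L = 0.1378 m, θ = 35.2°: √(L² − r² sin²θ) = 0.13565 m.
v = −0.0421·147·0.57643·[1 + 0.0421·0.81714/0.13565] = -4.4729 m/s.
|v| = 4.4729 m/s.

4.47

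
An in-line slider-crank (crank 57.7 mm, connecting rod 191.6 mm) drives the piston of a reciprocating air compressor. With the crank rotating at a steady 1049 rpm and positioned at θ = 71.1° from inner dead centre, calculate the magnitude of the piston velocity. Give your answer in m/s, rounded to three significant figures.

6.61

ω = 2π·1049/60 = 109.9 rad/s
For an in-line slider-crank, x = r cosθ + √(L² − r² sin²θ), so v = −rω sinθ·[1 + r cosθ/√(L² − r² sin²θ)].
With r = 0.0577 m, L = 0.1916 m, θ = 71.1°: √(L² − r² sin²θ) = 0.18366 m.
v = −0.0577·109.9·0.94609·[1 + 0.0577·0.32392/0.18366] = -6.6069 m/s.
|v| = 6.6069 m/s.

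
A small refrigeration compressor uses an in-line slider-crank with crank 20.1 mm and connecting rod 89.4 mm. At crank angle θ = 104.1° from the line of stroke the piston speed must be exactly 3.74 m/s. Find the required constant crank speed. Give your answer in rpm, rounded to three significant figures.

1940

For an in-line slider-crank, |v_piston| = rω|sinθ|·[1 + r cosθ/√(L² − r² sin²θ)].
With r = 0.0201 m, L = 0.0894 m, θ = 104.1°: the bracketed kinematic factor |dx/dθ| = 0.0184 m.
ω = v/|dx/dθ| = 3.74/0.0184 = 203.26 rad/s.
N = 60ω/(2π) = 1941 rpm.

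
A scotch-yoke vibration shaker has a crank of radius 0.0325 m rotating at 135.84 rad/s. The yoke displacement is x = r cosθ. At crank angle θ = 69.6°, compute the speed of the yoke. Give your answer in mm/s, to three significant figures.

4140

ω = 135.8 rad/s
x = r cosθ ⇒ ẋ = −rω sinθ.
|v| = rω|sinθ| = 0.0325·135.8·|sin 69.6°| = 4.1379 m/s = 4137.9 mm/s.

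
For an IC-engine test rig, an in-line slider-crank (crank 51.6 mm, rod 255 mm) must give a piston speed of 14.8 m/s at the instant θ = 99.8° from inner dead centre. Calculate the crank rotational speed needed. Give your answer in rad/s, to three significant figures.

302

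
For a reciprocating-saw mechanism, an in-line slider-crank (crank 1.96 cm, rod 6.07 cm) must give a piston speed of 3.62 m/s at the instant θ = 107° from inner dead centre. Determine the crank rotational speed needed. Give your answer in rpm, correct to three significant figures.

For an in-line slider-crank, |v_piston| = rω|sinθ|·[1 + r cosθ/√(L² − r² sin²θ)].
With r = 0.0196 m, L = 0.0607 m, θ = 107°: the bracketed kinematic factor |dx/dθ| = 0.016883 m.
ω = v/|dx/dθ| = 3.62/0.016883 = 214.42 rad/s.
N = 60ω/(2π) = 2047.5 rpm.

2050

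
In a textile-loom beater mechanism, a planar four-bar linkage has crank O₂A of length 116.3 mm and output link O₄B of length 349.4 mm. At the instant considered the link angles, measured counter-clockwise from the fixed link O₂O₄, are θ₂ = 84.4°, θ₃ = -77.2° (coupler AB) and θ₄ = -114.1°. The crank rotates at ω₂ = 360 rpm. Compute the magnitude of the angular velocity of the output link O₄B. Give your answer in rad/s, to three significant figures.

ω₂ = 37.7 rad/s (from 360 rpm).
Differentiating the loop-closure r₂e^{iθ₂}+r₃e^{iθ₃}=r₁+r₄e^{iθ₄} gives r₂ω₂e^{iθ₂}+r₃ω₃e^{iθ₃}=r₄ω₄e^{iθ₄}.
Eliminating the other unknown: ω₄ = r₂ω₂ sin(θ₂−θ₃) / [r₄ sin(θ₄−θ₃)].
Numerator sine = +0.31565; denominator sine = -0.60042.
Result = 0.1163·37.7·(+0.31565) / (0.3494·(-0.60042)) = -6.5969 rad/s; magnitude 6.5969 rad/s.

6.60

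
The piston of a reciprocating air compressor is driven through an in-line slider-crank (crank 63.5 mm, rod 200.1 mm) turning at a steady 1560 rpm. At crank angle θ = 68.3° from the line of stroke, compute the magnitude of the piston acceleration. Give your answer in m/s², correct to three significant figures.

ω = 2π·1560/60 = 163.4 rad/s
x(θ) = r cosθ + √(L² − r² sin²θ); with ω constant, a = ω²·d²x/dθ².
d²x/dθ² = −r cosθ − r²(cos2θ)/√u − r⁴ sin²2θ/(4u^{3/2}),  u = L² − r² sin²θ = 0.036559 m².
Substituting r = 0.0635 m, L = 0.2001 m, θ = 68.3°: d²x/dθ² = -0.0084309 m.
a = ω²·d²x/dθ² = (163.4)²·(-0.0084309) = -225 m/s²;  |a| = 225 m/s².

225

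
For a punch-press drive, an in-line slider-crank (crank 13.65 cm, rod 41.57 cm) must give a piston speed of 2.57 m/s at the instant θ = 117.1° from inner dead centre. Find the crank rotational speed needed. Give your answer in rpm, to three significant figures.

239

For an in-line slider-crank, |v_piston| = rω|sinθ|·[1 + r cosθ/√(L² − r² sin²θ)].
With r = 0.1365 m, L = 0.4157 m, θ = 117.1°: the bracketed kinematic factor |dx/dθ| = 0.10251 m.
ω = v/|dx/dθ| = 2.57/0.10251 = 25.071 rad/s.
N = 60ω/(2π) = 239.41 rpm.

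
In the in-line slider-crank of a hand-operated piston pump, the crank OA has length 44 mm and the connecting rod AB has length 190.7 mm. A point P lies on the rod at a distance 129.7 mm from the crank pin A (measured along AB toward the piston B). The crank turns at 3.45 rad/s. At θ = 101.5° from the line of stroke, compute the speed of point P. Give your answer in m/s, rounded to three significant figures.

ω = 3.45 rad/s.  Crank-pin speed |V_A| = rω = 0.1518 m/s, perpendicular to OA.
Rod angle: sinφ = −(r/L) sinθ ⇒ φ = -13.067°; ω_rod = −rω cosθ/√(L²−r²sin²θ) = +0.16292 rad/s.
V_P = V_A + ω_rod × AP, with AP = 0.1297 m along the rod.
Components: V_Px = −rω sinθ − a·ω_rod·sinφ = -0.14398 m/s;  V_Py = rω cosθ + a·ω_rod·cosφ = -0.0096807 m/s.
|V_P| = √(V_Px² + V_Py²) = 0.1443 m/s.

0.144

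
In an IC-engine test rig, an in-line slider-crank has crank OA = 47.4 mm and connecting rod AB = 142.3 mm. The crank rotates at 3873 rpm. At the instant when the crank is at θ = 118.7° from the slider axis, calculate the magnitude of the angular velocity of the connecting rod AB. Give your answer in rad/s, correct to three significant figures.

67.8

ω = 405.6 rad/s (converted from 3873 rpm).
The rod makes angle φ with the slider axis where L sinφ = r sinθ; differentiating, L cosφ·φ̇ = r ω cosθ.
L cosφ = √(L² − r² sin²θ) = 0.13609 m.
|ω_rod| = r ω |cosθ| / √(L² − r² sin²θ) = 0.0474·405.6·0.48022/0.13609 = 67.837 rad/s.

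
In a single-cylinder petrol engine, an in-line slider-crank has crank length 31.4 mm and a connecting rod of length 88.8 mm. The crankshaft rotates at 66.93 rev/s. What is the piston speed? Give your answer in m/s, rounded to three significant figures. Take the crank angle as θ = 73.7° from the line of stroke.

ω = 2π·66.9 = 420.5 rad/s
For an in-line slider-crank, x = r cosθ + √(L² − r² sin²θ), so v = −rω sinθ·[1 + r cosθ/√(L² − r² sin²θ)].
With r = 0.0314 m, L = 0.0888 m, θ = 73.7°: √(L² − r² sin²θ) = 0.083529 m.
v = −0.0314·420.5·0.95981·[1 + 0.0314·0.28067/0.083529] = -14.011 m/s.
|v| = 14.011 m/s.

14.0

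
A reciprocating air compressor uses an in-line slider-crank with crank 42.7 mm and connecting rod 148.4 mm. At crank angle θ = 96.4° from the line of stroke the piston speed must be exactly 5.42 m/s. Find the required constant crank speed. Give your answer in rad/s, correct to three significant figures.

132

For an in-line slider-crank, |v_piston| = rω|sinθ|·[1 + r cosθ/√(L² − r² sin²θ)].
With r = 0.0427 m, L = 0.1484 m, θ = 96.4°: the bracketed kinematic factor |dx/dθ| = 0.041014 m.
ω = v/|dx/dθ| = 5.42/0.041014 = 132.15 rad/s.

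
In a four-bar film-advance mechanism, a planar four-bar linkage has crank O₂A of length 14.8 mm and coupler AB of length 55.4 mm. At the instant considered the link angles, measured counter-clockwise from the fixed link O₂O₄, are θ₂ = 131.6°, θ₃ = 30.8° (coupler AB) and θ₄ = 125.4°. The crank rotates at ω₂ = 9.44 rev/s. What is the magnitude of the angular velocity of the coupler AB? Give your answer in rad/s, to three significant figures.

1.72

ω₂ = 59.31 rad/s (from 9.44 rev/s).
Differentiating the loop-closure r₂e^{iθ₂}+r₃e^{iθ₃}=r₁+r₄e^{iθ₄} gives r₂ω₂e^{iθ₂}+r₃ω₃e^{iθ₃}=r₄ω₄e^{iθ₄}.
Eliminating the other unknown: ω₃ = r₂ω₂ sin(θ₄−θ₂) / [r₃ sin(θ₃−θ₄)].
Numerator sine = -0.10800; denominator sine = -0.99678.
Result = 0.0148·59.31·(-0.10800) / (0.0554·(-0.99678)) = +1.7168 rad/s; magnitude 1.7168 rad/s.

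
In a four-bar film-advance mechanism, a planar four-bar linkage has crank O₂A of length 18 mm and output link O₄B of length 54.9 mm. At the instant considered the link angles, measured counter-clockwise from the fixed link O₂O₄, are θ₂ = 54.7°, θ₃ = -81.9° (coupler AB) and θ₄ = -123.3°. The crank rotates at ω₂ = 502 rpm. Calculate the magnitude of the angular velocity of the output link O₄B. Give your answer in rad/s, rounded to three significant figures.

17.9

ω₂ = 52.57 rad/s (from 502 rpm).
Differentiating the loop-closure r₂e^{iθ₂}+r₃e^{iθ₃}=r₁+r₄e^{iθ₄} gives r₂ω₂e^{iθ₂}+r₃ω₃e^{iθ₃}=r₄ω₄e^{iθ₄}.
Eliminating the other unknown: ω₄ = r₂ω₂ sin(θ₂−θ₃) / [r₄ sin(θ₄−θ₃)].
Numerator sine = +0.68709; denominator sine = -0.66131.
Result = 0.018·52.57·(+0.68709) / (0.0549·(-0.66131)) = -17.908 rad/s; magnitude 17.908 rad/s.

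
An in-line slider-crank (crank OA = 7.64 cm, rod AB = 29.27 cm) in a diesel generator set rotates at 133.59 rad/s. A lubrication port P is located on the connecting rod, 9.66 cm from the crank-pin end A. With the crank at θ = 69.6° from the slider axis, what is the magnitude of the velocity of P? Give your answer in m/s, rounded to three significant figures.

ω = 133.6 rad/s.  Crank-pin speed |V_A| = rω = 10.206 m/s, perpendicular to OA.
Rod angle: sinφ = −(r/L) sinθ ⇒ φ = -14.161°; ω_rod = −rω cosθ/√(L²−r²sin²θ) = -12.535 rad/s.
V_P = V_A + ω_rod × AP, with AP = 0.0966 m along the rod.
Components: V_Px = −rω sinθ − a·ω_rod·sinφ = -9.8624 m/s;  V_Py = rω cosθ + a·ω_rod·cosφ = +2.3835 m/s.
|V_P| = √(V_Px² + V_Py²) = 10.146 m/s.

10.1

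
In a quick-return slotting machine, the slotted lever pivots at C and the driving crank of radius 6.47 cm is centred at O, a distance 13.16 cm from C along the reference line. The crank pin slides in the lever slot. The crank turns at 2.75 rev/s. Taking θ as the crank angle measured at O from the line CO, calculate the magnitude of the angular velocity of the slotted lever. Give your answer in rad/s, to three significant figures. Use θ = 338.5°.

5.60

ω = 17.28 rad/s (from 2.75 rev/s).
Crank pin A relative to C: A = (d + r cosθ, r sinθ); lever angle φ = atan2(r sinθ, d + r cosθ).
Differentiating tanφ: φ̇ = rω(d cosθ + r)/(d² + r² + 2dr cosθ).
d² + r² + 2dr cosθ = |CA|² = 0.0373488 m²;  d cosθ + r = +0.18714 m.
|ω_lever| = |0.0647·17.28·+0.18714| / 0.0373488 = 5.6016 rad/s.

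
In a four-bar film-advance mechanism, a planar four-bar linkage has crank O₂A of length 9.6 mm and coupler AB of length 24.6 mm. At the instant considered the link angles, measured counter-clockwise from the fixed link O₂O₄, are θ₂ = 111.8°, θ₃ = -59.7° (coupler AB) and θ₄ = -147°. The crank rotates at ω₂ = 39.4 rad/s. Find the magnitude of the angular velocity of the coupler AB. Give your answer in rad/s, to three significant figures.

ω₂ = 39.4 rad/s
Differentiating the loop-closure r₂e^{iθ₂}+r₃e^{iθ₃}=r₁+r₄e^{iθ₄} gives r₂ω₂e^{iθ₂}+r₃ω₃e^{iθ₃}=r₄ω₄e^{iθ₄}.
Eliminating the other unknown: ω₃ = r₂ω₂ sin(θ₄−θ₂) / [r₃ sin(θ₃−θ₄)].
Numerator sine = +0.98096; denominator sine = +0.99889.
Result = 0.0096·39.4·(+0.98096) / (0.0246·(+0.99889)) = +15.1 rad/s; magnitude 15.1 rad/s.

15.1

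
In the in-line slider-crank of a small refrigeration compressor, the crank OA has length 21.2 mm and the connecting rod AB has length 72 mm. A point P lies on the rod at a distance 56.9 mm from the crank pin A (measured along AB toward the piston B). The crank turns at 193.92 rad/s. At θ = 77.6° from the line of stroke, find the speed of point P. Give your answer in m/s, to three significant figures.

4.23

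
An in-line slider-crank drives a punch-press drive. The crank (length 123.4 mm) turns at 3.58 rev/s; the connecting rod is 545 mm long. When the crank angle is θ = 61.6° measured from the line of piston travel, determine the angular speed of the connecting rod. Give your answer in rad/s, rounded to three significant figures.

ω = 22.49 rad/s (converted from 3.58 rev/s).
The rod makes angle φ with the slider axis where L sinφ = r sinθ; differentiating, L cosφ·φ̇ = r ω cosθ.
L cosφ = √(L² − r² sin²θ) = 0.53408 m.
|ω_rod| = r ω |cosθ| / √(L² − r² sin²θ) = 0.1234·22.49·0.47562/0.53408 = 2.4719 rad/s.

2.47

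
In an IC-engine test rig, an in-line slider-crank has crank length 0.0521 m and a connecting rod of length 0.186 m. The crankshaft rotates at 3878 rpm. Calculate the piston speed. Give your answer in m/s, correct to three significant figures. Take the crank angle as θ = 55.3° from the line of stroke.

20.2

ω = 2π·3878/60 = 406.1 rad/s
For an in-line slider-crank, x = r cosθ + √(L² − r² sin²θ), so v = −rω sinθ·[1 + r cosθ/√(L² − r² sin²θ)].
With r = 0.0521 m, L = 0.186 m, θ = 55.3°: √(L² − r² sin²θ) = 0.181 m.
v = −0.0521·406.1·0.82214·[1 + 0.0521·0.56928/0.181] = -20.245 m/s.
|v| = 20.245 m/s.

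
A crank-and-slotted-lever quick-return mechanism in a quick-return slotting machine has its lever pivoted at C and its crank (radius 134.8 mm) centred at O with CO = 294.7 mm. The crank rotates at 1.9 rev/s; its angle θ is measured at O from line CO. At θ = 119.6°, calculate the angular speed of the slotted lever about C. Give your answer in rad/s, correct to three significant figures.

0.263

ω = 11.94 rad/s (from 1.9 rev/s).
Crank pin A relative to C: A = (d + r cosθ, r sinθ); lever angle φ = atan2(r sinθ, d + r cosθ).
Differentiating tanφ: φ̇ = rω(d cosθ + r)/(d² + r² + 2dr cosθ).
d² + r² + 2dr cosθ = |CA|² = 0.0657749 m²;  d cosθ + r = -0.010765 m.
|ω_lever| = |0.1348·11.94·-0.010765| / 0.0657749 = 0.26337 rad/s.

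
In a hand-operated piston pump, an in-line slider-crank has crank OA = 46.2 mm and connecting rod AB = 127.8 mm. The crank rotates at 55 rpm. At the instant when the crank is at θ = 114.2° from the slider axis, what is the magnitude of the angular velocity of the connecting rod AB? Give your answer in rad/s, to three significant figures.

ω = 5.76 rad/s (converted from 55 rpm).
The rod makes angle φ with the slider axis where L sinφ = r sinθ; differentiating, L cosφ·φ̇ = r ω cosθ.
L cosφ = √(L² − r² sin²θ) = 0.12065 m.
|ω_rod| = r ω |cosθ| / √(L² − r² sin²θ) = 0.0462·5.76·0.40992/0.12065 = 0.90406 rad/s.

0.904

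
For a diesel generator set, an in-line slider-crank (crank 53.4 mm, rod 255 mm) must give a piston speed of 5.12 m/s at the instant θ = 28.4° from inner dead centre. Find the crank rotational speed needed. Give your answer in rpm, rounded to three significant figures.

1620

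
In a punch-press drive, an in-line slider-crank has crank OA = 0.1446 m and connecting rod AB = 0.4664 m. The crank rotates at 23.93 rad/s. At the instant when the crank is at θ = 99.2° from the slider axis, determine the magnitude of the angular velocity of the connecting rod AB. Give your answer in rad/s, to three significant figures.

ω = 23.93 rad/s
The rod makes angle φ with the slider axis where L sinφ = r sinθ; differentiating, L cosφ·φ̇ = r ω cosθ.
L cosφ = √(L² − r² sin²θ) = 0.44402 m.
|ω_rod| = r ω |cosθ| / √(L² − r² sin²θ) = 0.1446·23.93·0.15988/0.44402 = 1.246 rad/s.

1.25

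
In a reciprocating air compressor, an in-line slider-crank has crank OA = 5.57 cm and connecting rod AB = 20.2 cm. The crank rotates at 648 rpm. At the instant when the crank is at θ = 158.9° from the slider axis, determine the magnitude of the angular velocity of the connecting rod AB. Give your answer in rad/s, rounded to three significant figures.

ω = 67.86 rad/s (converted from 648 rpm).
The rod makes angle φ with the slider axis where L sinφ = r sinθ; differentiating, L cosφ·φ̇ = r ω cosθ.
L cosφ = √(L² − r² sin²θ) = 0.201 m.
|ω_rod| = r ω |cosθ| / √(L² − r² sin²θ) = 0.0557·67.86·0.93295/0.201 = 17.544 rad/s.

17.5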